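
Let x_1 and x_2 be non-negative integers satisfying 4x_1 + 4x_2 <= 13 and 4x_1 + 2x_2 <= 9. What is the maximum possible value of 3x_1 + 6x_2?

(x_1,x_2)=(0,3) is feasible, giving 18.
(x_1,x_2)=(1,2) is feasible, giving 15.
(x_1,x_2)=(0,2) is feasible, giving 12.
The best lattice point is (0,3), giving 18.

18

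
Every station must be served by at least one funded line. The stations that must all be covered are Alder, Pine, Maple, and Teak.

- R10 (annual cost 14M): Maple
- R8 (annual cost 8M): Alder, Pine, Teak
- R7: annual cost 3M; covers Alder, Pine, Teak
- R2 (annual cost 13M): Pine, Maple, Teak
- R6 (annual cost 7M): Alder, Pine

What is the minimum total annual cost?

16

This is a weighted set-cover instance.
Choose R7 and R2: together they cover Alder, Pine, Maple, Teak — every station.
Total annual cost: 3 + 13 = 16.
No cover costs less than 16.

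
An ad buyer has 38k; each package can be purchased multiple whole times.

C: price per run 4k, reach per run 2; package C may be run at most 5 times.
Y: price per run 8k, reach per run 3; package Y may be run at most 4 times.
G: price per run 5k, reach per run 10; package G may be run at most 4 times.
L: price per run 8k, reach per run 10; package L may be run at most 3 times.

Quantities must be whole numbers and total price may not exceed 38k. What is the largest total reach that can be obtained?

60

Take 4×G and 2×L: price 36 ≤ 38, reach 4·10 + 2·10 = 60.
G has the best ratio (10/5) and is taken to its limit of 4; remaining capacity is filled optimally with the others.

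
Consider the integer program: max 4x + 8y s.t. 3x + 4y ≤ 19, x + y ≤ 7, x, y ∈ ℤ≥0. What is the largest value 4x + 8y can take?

(x,y)=(1,4) is feasible, giving 36.
(x,y)=(0,4) is feasible, giving 32.
(x,y)=(2,3) is feasible, giving 32.
(x,y)=(1,3) is feasible, giving 28.
The best lattice point is (1,4), giving 36.

36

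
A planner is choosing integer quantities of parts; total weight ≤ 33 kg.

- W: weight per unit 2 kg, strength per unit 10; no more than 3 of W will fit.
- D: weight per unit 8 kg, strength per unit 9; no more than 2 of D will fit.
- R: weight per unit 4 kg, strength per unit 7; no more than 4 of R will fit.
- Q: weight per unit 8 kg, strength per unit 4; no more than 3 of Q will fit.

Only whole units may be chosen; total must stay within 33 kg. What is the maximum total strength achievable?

This is a bounded integer knapsack.
W has the best ratio (10/2); taking only W gives at most 3×10 = 30 (stopped by the supply cap of 3).
Mixing does better — 3×W, 1×D, and 4×R: weight 30 ≤ 33, strength 3·10 + 1·9 + 4·7 = 67.

67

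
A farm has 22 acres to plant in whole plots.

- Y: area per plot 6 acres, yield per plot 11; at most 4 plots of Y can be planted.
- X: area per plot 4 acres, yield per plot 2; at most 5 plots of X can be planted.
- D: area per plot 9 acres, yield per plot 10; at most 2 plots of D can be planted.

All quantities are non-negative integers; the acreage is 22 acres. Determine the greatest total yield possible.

This is a bounded integer knapsack.
Y has the best ratio (11/6); taking only Y gives at most 3×11 = 33 (stopped by the area limit).
Mixing does better — 3×Y and 1×X: area 22 ≤ 22, yield 3·11 + 1·2 = 35.

35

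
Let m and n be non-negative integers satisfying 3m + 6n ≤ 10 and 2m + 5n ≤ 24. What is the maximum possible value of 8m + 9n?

(m,n)=(3,0): 3·3+6·0=9≤10, 2·3+5·0=6≤24, objective 24.
(m,n)=(2,0): 3·2+6·0=6≤10, 2·2+5·0=4≤24, objective 16.
Maximum is 24 at (m,n)=(3,0).

24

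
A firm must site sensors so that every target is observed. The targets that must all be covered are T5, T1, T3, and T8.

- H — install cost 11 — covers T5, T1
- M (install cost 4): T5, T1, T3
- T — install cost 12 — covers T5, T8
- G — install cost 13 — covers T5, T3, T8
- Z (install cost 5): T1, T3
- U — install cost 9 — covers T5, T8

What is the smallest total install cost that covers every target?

This is an integer covering problem.
Choose M and U: together they cover T5, T1, T3, T8 — every target.
Total install cost: 4 + 9 = 13.

13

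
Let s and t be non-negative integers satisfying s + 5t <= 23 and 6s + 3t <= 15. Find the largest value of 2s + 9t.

36

Relaxing integrality, the LP optimum is 41.44 at (s,t) = (0.222, 4.56), which is not an integer point.
(s,t)=(0,4): 1·0+5·4=20≤23, 6·0+3·4=12≤15, objective 36.
(s,t)=(1,3): 1·1+5·3=16≤23, 6·1+3·3=15≤15, objective 29.
(s,t)=(0,3): 1·0+5·3=15≤23, 6·0+3·3=9≤15, objective 27.
The best lattice point is (0,4), giving 36.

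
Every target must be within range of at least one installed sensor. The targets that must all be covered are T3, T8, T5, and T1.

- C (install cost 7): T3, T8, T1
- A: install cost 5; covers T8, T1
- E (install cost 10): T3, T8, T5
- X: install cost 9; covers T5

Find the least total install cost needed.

15

This is an integer covering problem.
The greedy cost-per-new-target heuristic would pick C and X for 16, but a cheaper cover exists.
Choose A and E: together they cover T3, T8, T5, T1 — every target.
Total install cost: 5 + 10 = 15.
No cover costs less than 15.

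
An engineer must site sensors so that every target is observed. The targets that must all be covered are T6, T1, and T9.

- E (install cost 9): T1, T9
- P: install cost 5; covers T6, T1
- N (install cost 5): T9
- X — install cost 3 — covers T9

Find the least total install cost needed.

8

This is an integer covering problem.
Choose P and X: together they cover T6, T1, T9 — every target.
Total install cost: 5 + 3 = 8.
No cover costs less than 8.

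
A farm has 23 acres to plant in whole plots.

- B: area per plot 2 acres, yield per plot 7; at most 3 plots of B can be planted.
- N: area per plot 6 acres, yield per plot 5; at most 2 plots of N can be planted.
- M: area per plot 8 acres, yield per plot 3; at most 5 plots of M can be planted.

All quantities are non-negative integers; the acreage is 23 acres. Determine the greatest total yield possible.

B has the best ratio (7/2); taking only B gives at most 3×7 = 21 (stopped by the supply cap of 3).
Mixing does better — 3×B and 2×N: area 18 ≤ 23, yield 3·7 + 2·5 = 31.

31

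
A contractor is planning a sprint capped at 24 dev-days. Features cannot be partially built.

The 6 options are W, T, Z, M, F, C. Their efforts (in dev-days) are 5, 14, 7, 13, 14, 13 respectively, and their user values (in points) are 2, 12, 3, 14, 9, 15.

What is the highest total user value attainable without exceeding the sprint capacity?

18

Allowing fractional choices, the relaxed optimum would be about 26.8, but features are indivisible.
Z + C: effort 7 + 13 = 20 ≤ 24, user value 3 + 15 = 18.
W + C: effort 5 + 13 = 18 ≤ 24, user value 2 + 15 = 17.
Z + M: effort 7 + 13 = 20 ≤ 24, user value 3 + 14 = 17.
Best is Z and C with total user value 18.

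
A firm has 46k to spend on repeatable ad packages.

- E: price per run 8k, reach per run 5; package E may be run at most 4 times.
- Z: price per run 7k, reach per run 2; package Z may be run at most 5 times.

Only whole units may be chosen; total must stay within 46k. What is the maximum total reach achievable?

E has the best ratio (5/8); taking only E gives at most 4×5 = 20 (stopped by the supply cap of 4).
Mixing does better — 4×E and 2×Z: price 46 ≤ 46, reach 4·5 + 2·2 = 24.

24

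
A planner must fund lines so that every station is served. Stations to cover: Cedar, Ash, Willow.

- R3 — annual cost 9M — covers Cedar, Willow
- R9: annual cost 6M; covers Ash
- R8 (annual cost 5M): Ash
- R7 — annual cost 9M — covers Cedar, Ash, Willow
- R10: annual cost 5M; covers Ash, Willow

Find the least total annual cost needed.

9

The greedy cost-per-new-station heuristic would pick R10 and R3 for 14, but a cheaper cover exists.
R7 alone covers Cedar, Ash, Willow — every station.
Total annual cost: 9.
No cover costs less than 9.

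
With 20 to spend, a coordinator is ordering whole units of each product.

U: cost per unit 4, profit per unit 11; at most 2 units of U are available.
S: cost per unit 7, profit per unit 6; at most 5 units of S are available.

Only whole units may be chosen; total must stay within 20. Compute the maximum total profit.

28

This is a bounded integer knapsack.
U has the best ratio (11/4); taking only U gives at most 2×11 = 22 (stopped by the supply cap of 2).
Mixing does better — 2×U and 1×S: cost 15 ≤ 20, profit 2·11 + 1·6 = 28.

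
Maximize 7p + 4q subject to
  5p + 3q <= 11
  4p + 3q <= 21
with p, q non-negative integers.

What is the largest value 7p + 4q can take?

15

The continuous relaxation peaks at (2.2, 0) with value 15.40; rounding to a feasible lattice point costs some objective.
(p,q)=(1,2): 5·1+3·2=11≤11, 4·1+3·2=10≤21, objective 15.
(p,q)=(2,0): 5·2+3·0=10≤11, 4·2+3·0=8≤21, objective 14.
Maximum is 15 at (p,q)=(1,2).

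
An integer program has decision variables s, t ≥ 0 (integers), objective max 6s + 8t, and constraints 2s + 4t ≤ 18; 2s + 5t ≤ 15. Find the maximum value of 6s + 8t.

Relaxing integrality, the LP optimum is 45.00 at (s,t) = (7.5, 0), which is not an integer point.
(s,t)=(7,0): 2·7+4·0=14≤18, 2·7+5·0=14≤15, objective 42.
(s,t)=(6,0): 2·6+4·0=12≤18, 2·6+5·0=12≤15, objective 36.
The best lattice point is (7,0), giving 42.

42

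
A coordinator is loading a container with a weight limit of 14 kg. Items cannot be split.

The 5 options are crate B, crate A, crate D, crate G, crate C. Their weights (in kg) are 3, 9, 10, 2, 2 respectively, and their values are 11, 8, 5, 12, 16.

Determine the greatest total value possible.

Allowing fractional choices, the relaxed optimum would be about 45.2, but items are indivisible.
crate A + crate G + crate C: weight 9 + 2 + 2 = 13 ≤ 14, value 8 + 12 + 16 = 36.
crate B + crate G + crate C: weight 3 + 2 + 2 = 7 ≤ 14, value 11 + 12 + 16 = 39.
Best is crate B, crate G, and crate C with total value 39.

39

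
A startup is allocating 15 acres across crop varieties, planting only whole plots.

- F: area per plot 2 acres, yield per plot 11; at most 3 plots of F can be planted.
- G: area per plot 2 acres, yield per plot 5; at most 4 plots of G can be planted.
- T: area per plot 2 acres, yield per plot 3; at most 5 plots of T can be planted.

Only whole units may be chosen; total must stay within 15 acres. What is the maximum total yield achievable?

53

This is a bounded integer knapsack.
3×F and 4×G: area 14 ≤ 15, yield 3·11 + 4·5 = 53.
3×F, 3×G, and 1×T: area 14 ≤ 15, yield 3·11 + 3·5 + 1·3 = 51.
Best is 53.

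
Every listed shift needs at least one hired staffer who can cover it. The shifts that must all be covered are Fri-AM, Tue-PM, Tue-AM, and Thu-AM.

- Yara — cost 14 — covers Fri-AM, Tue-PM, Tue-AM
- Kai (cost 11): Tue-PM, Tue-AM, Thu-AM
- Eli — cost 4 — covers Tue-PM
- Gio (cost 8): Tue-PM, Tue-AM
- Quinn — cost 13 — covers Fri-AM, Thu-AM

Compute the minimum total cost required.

21

The greedy cost-per-new-shift heuristic would pick Kai and Quinn for 24, but a cheaper cover exists.
Choose Gio and Quinn: together they cover Fri-AM, Tue-PM, Tue-AM, Thu-AM — every shift.
Total cost: 8 + 13 = 21.
No cover costs less than 21.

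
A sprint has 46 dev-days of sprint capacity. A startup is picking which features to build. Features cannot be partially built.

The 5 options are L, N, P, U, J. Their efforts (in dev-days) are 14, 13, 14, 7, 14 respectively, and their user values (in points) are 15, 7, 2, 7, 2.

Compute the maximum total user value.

29

Allowing fractional choices, the relaxed optimum would be about 30.7, but features are indivisible.
L + N + U: effort 14 + 13 + 7 = 34 ≤ 46, user value 15 + 7 + 7 = 29.
L + P + U: effort 14 + 14 + 7 = 35 ≤ 46, user value 15 + 2 + 7 = 24.
L + U + J: effort 14 + 7 + 14 = 35 ≤ 46, user value 15 + 7 + 2 = 24.
Best is L, N, and U with total user value 29.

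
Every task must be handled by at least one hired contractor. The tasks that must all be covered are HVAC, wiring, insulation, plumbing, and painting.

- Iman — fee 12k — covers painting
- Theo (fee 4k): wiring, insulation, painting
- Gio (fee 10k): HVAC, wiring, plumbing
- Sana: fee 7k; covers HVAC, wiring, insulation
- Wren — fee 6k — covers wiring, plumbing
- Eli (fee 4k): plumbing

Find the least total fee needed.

Choose Theo and Gio: together they cover HVAC, wiring, insulation, plumbing, painting — every task.
Total fee: 4 + 10 = 14.

14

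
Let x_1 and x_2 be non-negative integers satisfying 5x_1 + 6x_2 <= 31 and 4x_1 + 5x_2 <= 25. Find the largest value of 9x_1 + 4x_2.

54

(x_1,x_2)=(6,0): 5·6+6·0=30≤31, 4·6+5·0=24≤25, objective 54.
(x_1,x_2)=(5,1): 5·5+6·1=31≤31, 4·5+5·1=25≤25, objective 49.
(x_1,x_2)=(5,0): 5·5+6·0=25≤31, 4·5+5·0=20≤25, objective 45.
The best lattice point is (6,0), giving 54.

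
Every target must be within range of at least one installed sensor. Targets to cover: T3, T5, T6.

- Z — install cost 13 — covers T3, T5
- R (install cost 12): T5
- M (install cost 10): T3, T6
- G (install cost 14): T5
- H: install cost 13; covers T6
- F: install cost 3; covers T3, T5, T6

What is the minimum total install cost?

3

F alone covers T3, T5, T6 — every target.
Total install cost: 3.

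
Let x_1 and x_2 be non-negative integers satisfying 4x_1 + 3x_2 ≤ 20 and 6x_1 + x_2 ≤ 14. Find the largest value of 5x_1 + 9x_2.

54

Relaxing integrality, the LP optimum is 60.00 at (x_1,x_2) = (0, 6.67), which is not an integer point.
(x_1,x_2)=(0,6): 4·0+3·6=18≤20, 6·0+1·6=6≤14, objective 54.
(x_1,x_2)=(1,5): 4·1+3·5=19≤20, 6·1+1·5=11≤14, objective 50.
(x_1,x_2)=(0,5): 4·0+3·5=15≤20, 6·0+1·5=5≤14, objective 45.
The best lattice point is (0,6), giving 54.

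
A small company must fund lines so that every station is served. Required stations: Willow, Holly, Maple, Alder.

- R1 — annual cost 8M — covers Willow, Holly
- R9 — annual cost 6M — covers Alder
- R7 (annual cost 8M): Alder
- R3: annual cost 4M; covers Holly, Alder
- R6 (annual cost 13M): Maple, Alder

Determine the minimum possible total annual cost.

The greedy cost-per-new-station heuristic would pick R3, R1, and R6 for 25, but a cheaper cover exists.
Choose R1 and R6: together they cover Willow, Holly, Maple, Alder — every station.
Total annual cost: 8 + 13 = 21.
No cover costs less than 21.

21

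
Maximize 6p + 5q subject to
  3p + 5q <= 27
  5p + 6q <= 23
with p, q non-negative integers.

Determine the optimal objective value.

24

Relaxing integrality, the LP optimum is 27.60 at (p,q) = (4.6, 0), which is not an integer point.
(p,q)=(4,0): 3·4+5·0=12≤27, 5·4+6·0=20≤23, objective 24.
(p,q)=(3,1): 3·3+5·1=14≤27, 5·3+6·1=21≤23, objective 23.
No feasible integer point exceeds 24.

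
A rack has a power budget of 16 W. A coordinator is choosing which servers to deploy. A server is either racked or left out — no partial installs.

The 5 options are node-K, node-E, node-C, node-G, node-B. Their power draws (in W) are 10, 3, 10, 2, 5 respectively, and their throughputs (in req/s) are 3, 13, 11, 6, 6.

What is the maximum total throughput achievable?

Allowing fractional choices, the relaxed optimum would be about 31.6, but servers are indivisible.
node-E + node-C + node-G: power draw 3 + 10 + 2 = 15 ≤ 16, throughput 13 + 11 + 6 = 30.
node-E + node-C: power draw 3 + 10 = 13 ≤ 16, throughput 13 + 11 = 24.
node-E + node-G + node-B: power draw 3 + 2 + 5 = 10 ≤ 16, throughput 13 + 6 + 6 = 25.
Best is node-E, node-C, and node-G with total throughput 30.

30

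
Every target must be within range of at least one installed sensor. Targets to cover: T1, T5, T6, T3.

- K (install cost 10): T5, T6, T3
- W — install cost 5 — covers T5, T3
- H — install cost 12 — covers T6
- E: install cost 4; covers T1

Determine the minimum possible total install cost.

14

The greedy cost-per-new-target heuristic would pick W, E, and K for 19, but a cheaper cover exists.
Choose K and E: together they cover T1, T5, T6, T3 — every target.
Total install cost: 10 + 4 = 14.
No cover costs less than 14.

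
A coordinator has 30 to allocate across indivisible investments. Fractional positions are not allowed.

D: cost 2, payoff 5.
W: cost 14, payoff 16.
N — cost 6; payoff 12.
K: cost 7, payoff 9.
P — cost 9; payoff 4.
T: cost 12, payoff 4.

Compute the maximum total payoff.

Allowing fractional choices, the relaxed optimum would be about 42.4, but investments are indivisible.
W + N + K: cost 14 + 6 + 7 = 27 ≤ 30, payoff 16 + 12 + 9 = 37.
D + W + N + K: cost 2 + 14 + 6 + 7 = 29 ≤ 30, payoff 5 + 16 + 12 + 9 = 42.
Best is D, W, N, and K with total payoff 42.

42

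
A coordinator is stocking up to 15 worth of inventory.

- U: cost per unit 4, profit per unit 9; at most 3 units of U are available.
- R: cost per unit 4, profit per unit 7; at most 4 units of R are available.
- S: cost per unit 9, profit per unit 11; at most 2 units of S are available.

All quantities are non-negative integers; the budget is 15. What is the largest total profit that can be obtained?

This is a bounded integer knapsack.
U has the best ratio (9/4); taking only U gives at most 3×9 = 27 (stopped by the cost limit).
Optimal: 3×U: cost 12 ≤ 15, profit 3·9 = 27.

27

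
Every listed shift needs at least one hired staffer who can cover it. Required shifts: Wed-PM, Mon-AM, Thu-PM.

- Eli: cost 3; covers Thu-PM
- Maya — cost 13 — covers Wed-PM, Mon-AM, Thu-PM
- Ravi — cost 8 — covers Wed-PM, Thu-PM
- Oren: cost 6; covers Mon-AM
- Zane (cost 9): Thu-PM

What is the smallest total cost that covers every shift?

13

The greedy cost-per-new-shift heuristic would pick Eli, Oren, and Ravi for 17, but a cheaper cover exists.
Maya alone covers Wed-PM, Mon-AM, Thu-PM — every shift.
Total cost: 13.
No cover costs less than 13.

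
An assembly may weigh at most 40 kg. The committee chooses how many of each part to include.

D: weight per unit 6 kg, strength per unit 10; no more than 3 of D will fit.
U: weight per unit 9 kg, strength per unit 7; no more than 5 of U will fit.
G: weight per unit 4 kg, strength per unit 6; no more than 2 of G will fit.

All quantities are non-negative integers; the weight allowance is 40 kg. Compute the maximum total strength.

This is a bounded integer knapsack.
3×D, 1×U, and 2×G: weight 35 ≤ 40, strength 3·10 + 1·7 + 2·6 = 49.
3×D, 2×U, and 1×G: weight 40 ≤ 40, strength 3·10 + 2·7 + 1·6 = 50.
Best is 50.

50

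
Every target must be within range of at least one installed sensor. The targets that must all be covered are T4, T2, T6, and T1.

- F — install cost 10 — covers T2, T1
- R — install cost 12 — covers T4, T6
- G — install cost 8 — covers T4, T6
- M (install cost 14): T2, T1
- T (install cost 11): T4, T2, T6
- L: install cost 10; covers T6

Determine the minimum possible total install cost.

Choose F and G: together they cover T4, T2, T6, T1 — every target.
Total install cost: 10 + 8 = 18.

18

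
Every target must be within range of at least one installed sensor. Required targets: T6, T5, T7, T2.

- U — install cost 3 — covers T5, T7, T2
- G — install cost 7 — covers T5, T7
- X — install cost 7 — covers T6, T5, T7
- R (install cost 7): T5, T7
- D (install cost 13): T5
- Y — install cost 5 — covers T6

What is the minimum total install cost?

8

Choose U and Y: together they cover T6, T5, T7, T2 — every target.
Total install cost: 3 + 5 = 8.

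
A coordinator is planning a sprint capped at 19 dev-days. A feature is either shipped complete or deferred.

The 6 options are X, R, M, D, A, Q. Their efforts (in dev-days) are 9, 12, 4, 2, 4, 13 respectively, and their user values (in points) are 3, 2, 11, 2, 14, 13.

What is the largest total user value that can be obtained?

This is a 0-1 knapsack instance.
Take X, M, D, and A: effort 9 + 4 + 2 + 4 = 19 ≤ 19, user value 3 + 11 + 2 + 14 = 30.
No other feasible combination does better.

30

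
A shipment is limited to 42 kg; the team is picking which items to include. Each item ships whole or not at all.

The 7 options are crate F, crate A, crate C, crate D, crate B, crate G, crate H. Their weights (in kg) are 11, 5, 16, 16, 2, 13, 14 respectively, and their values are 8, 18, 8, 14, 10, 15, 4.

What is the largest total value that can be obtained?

crate A + crate C + crate B + crate G: weight 5 + 16 + 2 + 13 = 36 ≤ 42, value 18 + 8 + 10 + 15 = 51.
crate A + crate D + crate B + crate G: weight 5 + 16 + 2 + 13 = 36 ≤ 42, value 18 + 14 + 10 + 15 = 57.
crate F + crate A + crate B + crate G: weight 11 + 5 + 2 + 13 = 31 ≤ 42, value 8 + 18 + 10 + 15 = 51.
Best is crate A, crate D, crate B, and crate G with total value 57.

57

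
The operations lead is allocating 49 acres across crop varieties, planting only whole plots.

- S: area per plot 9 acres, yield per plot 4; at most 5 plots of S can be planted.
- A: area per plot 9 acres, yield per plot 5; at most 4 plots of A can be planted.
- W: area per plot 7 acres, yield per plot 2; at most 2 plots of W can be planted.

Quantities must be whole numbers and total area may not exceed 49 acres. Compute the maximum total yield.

24

A has the best ratio (5/9); taking only A gives at most 4×5 = 20 (stopped by the supply cap of 4).
Mixing does better — 1×S and 4×A: area 45 ≤ 49, yield 1·4 + 4·5 = 24.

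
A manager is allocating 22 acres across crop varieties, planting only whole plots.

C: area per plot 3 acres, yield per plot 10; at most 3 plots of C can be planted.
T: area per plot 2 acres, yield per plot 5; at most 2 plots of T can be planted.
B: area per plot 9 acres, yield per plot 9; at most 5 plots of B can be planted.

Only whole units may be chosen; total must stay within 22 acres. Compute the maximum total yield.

3×C, 1×T, and 1×B: area 20 ≤ 22, yield 3·10 + 1·5 + 1·9 = 44.
3×C, 2×T, and 1×B: area 22 ≤ 22, yield 3·10 + 2·5 + 1·9 = 49.
Best is 49.

49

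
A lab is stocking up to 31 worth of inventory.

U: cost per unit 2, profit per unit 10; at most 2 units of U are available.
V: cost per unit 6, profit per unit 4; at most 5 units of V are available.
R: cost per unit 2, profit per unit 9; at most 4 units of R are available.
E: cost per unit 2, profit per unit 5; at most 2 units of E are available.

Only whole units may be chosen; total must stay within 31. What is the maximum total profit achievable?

74

U has the best ratio (10/2); taking only U gives at most 2×10 = 20 (stopped by the supply cap of 2).
Mixing does better — 2×U, 2×V, 4×R, and 2×E: cost 28 ≤ 31, profit 2·10 + 2·4 + 4·9 + 2·5 = 74.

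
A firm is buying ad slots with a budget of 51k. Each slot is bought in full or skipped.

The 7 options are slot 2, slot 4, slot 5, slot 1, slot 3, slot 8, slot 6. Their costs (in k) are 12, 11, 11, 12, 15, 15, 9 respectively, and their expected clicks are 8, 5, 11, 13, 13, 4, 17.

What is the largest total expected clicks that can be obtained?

Allowing fractional choices, the relaxed optimum would be about 56.7, but ad slots are indivisible.
slot 5 + slot 1 + slot 3 + slot 6: cost 11 + 12 + 15 + 9 = 47 ≤ 51, expected clicks 11 + 13 + 13 + 17 = 54.
slot 2 + slot 1 + slot 3 + slot 6: cost 12 + 12 + 15 + 9 = 48 ≤ 51, expected clicks 8 + 13 + 13 + 17 = 51.
slot 2 + slot 5 + slot 1 + slot 6: cost 12 + 11 + 12 + 9 = 44 ≤ 51, expected clicks 8 + 11 + 13 + 17 = 49.
Best is slot 5, slot 1, slot 3, and slot 6 with total expected clicks 54.

54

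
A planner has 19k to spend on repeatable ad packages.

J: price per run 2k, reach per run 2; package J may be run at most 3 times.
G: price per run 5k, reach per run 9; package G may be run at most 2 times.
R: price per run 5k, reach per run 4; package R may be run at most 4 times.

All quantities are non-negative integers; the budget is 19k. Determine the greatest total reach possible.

26

G has the best ratio (9/5); taking only G gives at most 2×9 = 18 (stopped by the supply cap of 2).
Mixing does better — 2×J, 2×G, and 1×R: price 19 ≤ 19, reach 2·2 + 2·9 + 1·4 = 26.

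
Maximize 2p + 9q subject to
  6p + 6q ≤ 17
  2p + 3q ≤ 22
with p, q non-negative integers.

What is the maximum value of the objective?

(p,q)=(0,2): 6·0+6·2=12≤17, 2·0+3·2=6≤22, objective 18.
(p,q)=(1,1): 6·1+6·1=12≤17, 2·1+3·1=5≤22, objective 11.
(p,q)=(0,1): 6·0+6·1=6≤17, 2·0+3·1=3≤22, objective 9.
The best lattice point is (0,2), giving 18.

18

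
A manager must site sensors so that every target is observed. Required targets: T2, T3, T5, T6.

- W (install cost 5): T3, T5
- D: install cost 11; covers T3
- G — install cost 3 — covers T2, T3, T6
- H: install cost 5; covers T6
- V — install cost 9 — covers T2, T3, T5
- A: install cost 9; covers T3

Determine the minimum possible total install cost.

8

Choose W and G: together they cover T2, T3, T5, T6 — every target.
Total install cost: 5 + 3 = 8.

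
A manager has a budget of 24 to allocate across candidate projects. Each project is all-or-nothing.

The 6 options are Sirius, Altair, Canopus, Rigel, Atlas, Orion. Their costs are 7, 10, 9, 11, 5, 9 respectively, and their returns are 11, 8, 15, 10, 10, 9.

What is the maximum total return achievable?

Allowing fractional choices, the relaxed optimum would be about 39.0, but projects are indivisible.
Sirius + Canopus + Atlas: cost 7 + 9 + 5 = 21 ≤ 24, return 11 + 15 + 10 = 36.
Canopus + Atlas + Orion: cost 9 + 5 + 9 = 23 ≤ 24, return 15 + 10 + 9 = 34.
Altair + Canopus + Atlas: cost 10 + 9 + 5 = 24 ≤ 24, return 8 + 15 + 10 = 33.
Best is Sirius, Canopus, and Atlas with total return 36.

36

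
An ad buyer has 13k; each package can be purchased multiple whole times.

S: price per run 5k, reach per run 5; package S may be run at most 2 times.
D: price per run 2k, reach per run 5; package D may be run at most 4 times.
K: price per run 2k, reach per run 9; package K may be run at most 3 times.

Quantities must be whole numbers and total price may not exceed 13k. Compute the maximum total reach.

42

This is a bounded integer knapsack.
K has the best ratio (9/2); taking only K gives at most 3×9 = 27 (stopped by the supply cap of 3).
Mixing does better — 3×D and 3×K: price 12 ≤ 13, reach 3·5 + 3·9 = 42.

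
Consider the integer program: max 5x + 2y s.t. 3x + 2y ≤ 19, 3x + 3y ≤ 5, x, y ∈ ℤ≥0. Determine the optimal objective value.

5

Relaxing integrality, the LP optimum is 8.33 at (x,y) = (1.67, 0), which is not an integer point.
(x,y)=(1,0) is feasible, giving 5.
(x,y)=(0,1) is feasible, giving 2.
(x,y)=(0,0) is feasible, giving 0.
The best lattice point is (1,0), giving 5.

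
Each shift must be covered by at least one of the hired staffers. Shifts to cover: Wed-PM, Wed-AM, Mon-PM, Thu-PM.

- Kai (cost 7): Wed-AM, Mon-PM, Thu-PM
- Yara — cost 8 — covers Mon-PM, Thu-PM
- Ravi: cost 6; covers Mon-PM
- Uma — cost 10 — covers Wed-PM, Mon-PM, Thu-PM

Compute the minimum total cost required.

Choose Kai and Uma: together they cover Wed-PM, Wed-AM, Mon-PM, Thu-PM — every shift.
Total cost: 7 + 10 = 17.
No cover costs less than 17.

17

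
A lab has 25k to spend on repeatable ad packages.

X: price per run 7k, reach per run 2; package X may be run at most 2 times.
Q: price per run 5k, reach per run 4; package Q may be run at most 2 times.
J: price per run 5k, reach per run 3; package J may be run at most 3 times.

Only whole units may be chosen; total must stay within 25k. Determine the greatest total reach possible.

2×Q and 3×J: price 25 ≤ 25, reach 2·4 + 3·3 = 17.
2×Q and 2×J: price 20 ≤ 25, reach 2·4 + 2·3 = 14.
Best is 17.

17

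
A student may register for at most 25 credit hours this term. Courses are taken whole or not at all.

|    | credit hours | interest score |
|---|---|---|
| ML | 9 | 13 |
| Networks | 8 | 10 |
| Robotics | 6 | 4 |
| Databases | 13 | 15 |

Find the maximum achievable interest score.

28

ML + Databases: credit hours 9 + 13 = 22 ≤ 25, interest score 13 + 15 = 28.
Networks + Databases: credit hours 8 + 13 = 21 ≤ 25, interest score 10 + 15 = 25.
ML + Networks + Robotics: credit hours 9 + 8 + 6 = 23 ≤ 25, interest score 13 + 10 + 4 = 27.
Best is ML and Databases with total interest score 28.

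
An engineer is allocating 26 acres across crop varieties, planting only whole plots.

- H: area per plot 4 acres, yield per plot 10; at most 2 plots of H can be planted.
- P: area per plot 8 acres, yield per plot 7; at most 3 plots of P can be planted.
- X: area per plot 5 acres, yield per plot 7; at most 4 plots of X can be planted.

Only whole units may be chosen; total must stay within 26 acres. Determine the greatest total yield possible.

41

2×H and 3×X: area 23 ≤ 26, yield 2·10 + 3·7 = 41.
2×H, 1×P, and 2×X: area 26 ≤ 26, yield 2·10 + 1·7 + 2·7 = 41.
Best is 41.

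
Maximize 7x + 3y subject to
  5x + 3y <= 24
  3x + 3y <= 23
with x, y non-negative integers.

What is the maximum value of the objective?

(x,y)=(4,1) is feasible, giving 31.
(x,y)=(4,0) is feasible, giving 28.
Maximum is 31 at (x,y)=(4,1).

31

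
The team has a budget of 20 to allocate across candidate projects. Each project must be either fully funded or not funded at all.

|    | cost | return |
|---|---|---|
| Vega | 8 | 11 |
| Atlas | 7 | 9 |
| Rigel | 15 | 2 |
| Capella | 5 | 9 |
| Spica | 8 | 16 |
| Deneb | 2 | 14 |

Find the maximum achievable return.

Vega + Spica + Deneb: cost 8 + 8 + 2 = 18 ≤ 20, return 11 + 16 + 14 = 41.
Capella + Spica + Deneb: cost 5 + 8 + 2 = 15 ≤ 20, return 9 + 16 + 14 = 39.
Best is Vega, Spica, and Deneb with total return 41.

41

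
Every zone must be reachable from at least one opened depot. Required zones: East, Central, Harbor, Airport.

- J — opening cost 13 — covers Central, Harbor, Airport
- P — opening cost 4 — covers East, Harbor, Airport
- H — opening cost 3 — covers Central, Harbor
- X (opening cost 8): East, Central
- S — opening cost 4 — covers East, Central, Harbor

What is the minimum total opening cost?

7

This is an integer covering problem.
Choose P and H: together they cover East, Central, Harbor, Airport — every zone.
Total opening cost: 4 + 3 = 7.
No cover costs less than 7.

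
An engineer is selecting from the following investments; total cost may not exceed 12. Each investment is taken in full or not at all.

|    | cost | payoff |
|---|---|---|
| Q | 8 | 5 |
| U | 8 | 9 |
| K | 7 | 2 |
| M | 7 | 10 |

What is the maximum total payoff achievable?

M: cost 7 ≤ 12, payoff 10.
U: cost 8 ≤ 12, payoff 9.
Best is M with total payoff 10.

10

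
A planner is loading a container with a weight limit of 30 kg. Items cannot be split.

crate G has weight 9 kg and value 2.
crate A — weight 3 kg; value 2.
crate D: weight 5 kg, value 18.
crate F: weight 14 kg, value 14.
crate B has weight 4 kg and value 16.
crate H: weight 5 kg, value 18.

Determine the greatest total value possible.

66

Allowing fractional choices, the relaxed optimum would be about 67.3, but items are indivisible.
crate G + crate A + crate D + crate B + crate H: weight 9 + 3 + 5 + 4 + 5 = 26 ≤ 30, value 2 + 2 + 18 + 16 + 18 = 56.
crate D + crate F + crate B + crate H: weight 5 + 14 + 4 + 5 = 28 ≤ 30, value 18 + 14 + 16 + 18 = 66.
crate A + crate D + crate B + crate H: weight 3 + 5 + 4 + 5 = 17 ≤ 30, value 2 + 18 + 16 + 18 = 54.
Best is crate D, crate F, crate B, and crate H with total value 66.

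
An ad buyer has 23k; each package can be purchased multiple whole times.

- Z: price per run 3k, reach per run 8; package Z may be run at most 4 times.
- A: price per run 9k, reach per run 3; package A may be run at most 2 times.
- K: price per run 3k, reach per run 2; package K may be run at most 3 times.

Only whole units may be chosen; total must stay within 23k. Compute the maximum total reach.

4×Z and 2×K: price 18 ≤ 23, reach 4·8 + 2·2 = 36.
4×Z and 3×K: price 21 ≤ 23, reach 4·8 + 3·2 = 38.
Best is 38.

38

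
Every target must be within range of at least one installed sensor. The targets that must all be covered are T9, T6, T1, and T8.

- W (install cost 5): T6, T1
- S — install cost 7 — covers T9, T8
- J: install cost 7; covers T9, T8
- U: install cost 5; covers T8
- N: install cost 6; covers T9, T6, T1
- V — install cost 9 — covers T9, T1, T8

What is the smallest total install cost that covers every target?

11

Choose U and N: together they cover T9, T6, T1, T8 — every target.
Total install cost: 5 + 6 = 11.
No cover costs less than 11.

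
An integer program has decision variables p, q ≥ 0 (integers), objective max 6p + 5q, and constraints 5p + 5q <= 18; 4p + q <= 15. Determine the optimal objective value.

Relaxing integrality, the LP optimum is 21.60 at (p,q) = (3.6, 0), which is not an integer point.
(p,q)=(3,0): 5·3+5·0=15≤18, 4·3+1·0=12≤15, objective 18.
(p,q)=(2,1): 5·2+5·1=15≤18, 4·2+1·1=9≤15, objective 17.
(p,q)=(2,0): 5·2+5·0=10≤18, 4·2+1·0=8≤15, objective 12.
The best lattice point is (3,0), giving 18.

18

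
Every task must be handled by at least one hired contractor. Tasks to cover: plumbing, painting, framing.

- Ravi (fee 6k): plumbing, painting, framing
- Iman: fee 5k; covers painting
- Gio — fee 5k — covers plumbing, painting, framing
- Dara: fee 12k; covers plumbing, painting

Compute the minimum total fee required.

5

Gio alone covers plumbing, painting, framing — every task.
Total fee: 5.
No cover costs less than 5.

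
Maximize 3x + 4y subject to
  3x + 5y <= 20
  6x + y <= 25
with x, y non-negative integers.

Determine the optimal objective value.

17

(x,y)=(3,2) is feasible, giving 17.
(x,y)=(4,1) is feasible, giving 16.
(x,y)=(2,2) is feasible, giving 14.
No feasible integer point exceeds 17.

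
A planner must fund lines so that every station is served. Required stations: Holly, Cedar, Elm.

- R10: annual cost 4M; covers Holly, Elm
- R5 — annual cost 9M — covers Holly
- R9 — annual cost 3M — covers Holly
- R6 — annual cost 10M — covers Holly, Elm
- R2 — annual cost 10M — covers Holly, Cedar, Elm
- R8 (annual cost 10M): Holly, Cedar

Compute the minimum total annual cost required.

R2 alone covers Holly, Cedar, Elm — every station.
Total annual cost: 10.

10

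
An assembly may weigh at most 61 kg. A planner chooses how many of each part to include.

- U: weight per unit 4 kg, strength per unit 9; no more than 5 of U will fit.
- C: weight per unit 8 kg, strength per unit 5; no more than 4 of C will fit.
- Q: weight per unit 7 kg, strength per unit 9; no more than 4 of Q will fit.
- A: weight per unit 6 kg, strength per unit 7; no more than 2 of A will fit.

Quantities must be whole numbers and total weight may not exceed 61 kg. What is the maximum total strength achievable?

95

5×U, 1×C, 3×Q, and 2×A: weight 61 ≤ 61, strength 5·9 + 1·5 + 3·9 + 2·7 = 91.
5×U, 4×Q, and 2×A: weight 60 ≤ 61, strength 5·9 + 4·9 + 2·7 = 95.
Best is 95.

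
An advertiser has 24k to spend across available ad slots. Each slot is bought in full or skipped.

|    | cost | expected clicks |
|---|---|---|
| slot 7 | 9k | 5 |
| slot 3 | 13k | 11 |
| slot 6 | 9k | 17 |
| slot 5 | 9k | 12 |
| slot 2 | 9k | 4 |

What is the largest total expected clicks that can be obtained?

Allowing fractional choices, the relaxed optimum would be about 34.1, but ad slots are indivisible.
slot 6 + slot 5: cost 9 + 9 = 18 ≤ 24, expected clicks 17 + 12 = 29.
slot 3 + slot 6: cost 13 + 9 = 22 ≤ 24, expected clicks 11 + 17 = 28.
slot 3 + slot 5: cost 13 + 9 = 22 ≤ 24, expected clicks 11 + 12 = 23.
Best is slot 6 and slot 5 with total expected clicks 29.

29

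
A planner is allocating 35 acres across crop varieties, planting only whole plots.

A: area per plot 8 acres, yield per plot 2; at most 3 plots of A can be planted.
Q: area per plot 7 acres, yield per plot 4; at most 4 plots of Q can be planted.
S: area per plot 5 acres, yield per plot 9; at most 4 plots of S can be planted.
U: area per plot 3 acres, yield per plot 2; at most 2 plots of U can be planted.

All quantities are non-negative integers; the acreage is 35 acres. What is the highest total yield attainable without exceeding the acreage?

S has the best ratio (9/5); taking only S gives at most 4×9 = 36 (stopped by the supply cap of 4).
Mixing does better — 1×Q, 4×S, and 2×U: area 33 ≤ 35, yield 1·4 + 4·9 + 2·2 = 44.

44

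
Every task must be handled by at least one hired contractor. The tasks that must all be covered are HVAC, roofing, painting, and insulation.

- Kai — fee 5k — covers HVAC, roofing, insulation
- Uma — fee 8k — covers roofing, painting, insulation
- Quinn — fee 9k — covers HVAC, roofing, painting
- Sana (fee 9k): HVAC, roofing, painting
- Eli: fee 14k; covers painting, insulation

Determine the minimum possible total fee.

Choose Kai and Uma: together they cover HVAC, roofing, painting, insulation — every task.
Total fee: 5 + 8 = 13.
No cover costs less than 13.

13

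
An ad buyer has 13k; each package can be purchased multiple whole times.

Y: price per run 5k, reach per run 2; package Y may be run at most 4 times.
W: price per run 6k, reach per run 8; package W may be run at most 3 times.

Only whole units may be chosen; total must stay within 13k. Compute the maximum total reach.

W has the best ratio (8/6); taking only W gives at most 2×8 = 16 (stopped by the price limit).
Optimal: 2×W: price 12 ≤ 13, reach 2·8 = 16.

16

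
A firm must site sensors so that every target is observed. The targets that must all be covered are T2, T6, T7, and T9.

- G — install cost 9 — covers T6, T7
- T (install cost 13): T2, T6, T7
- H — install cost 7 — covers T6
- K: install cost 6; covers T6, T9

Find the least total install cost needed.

Choose T and K: together they cover T2, T6, T7, T9 — every target.
Total install cost: 13 + 6 = 19.
No cover costs less than 19.

19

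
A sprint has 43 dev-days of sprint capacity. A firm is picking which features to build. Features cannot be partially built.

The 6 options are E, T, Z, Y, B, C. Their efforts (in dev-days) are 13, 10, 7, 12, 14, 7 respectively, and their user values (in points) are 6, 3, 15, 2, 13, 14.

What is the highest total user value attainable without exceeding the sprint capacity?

Allowing fractional choices, the relaxed optimum would be about 48.6, but features are indivisible.
T + Z + B + C: effort 10 + 7 + 14 + 7 = 38 ≤ 43, user value 3 + 15 + 13 + 14 = 45.
E + Z + B + C: effort 13 + 7 + 14 + 7 = 41 ≤ 43, user value 6 + 15 + 13 + 14 = 48.
Z + Y + B + C: effort 7 + 12 + 14 + 7 = 40 ≤ 43, user value 15 + 2 + 13 + 14 = 44.
Best is E, Z, B, and C with total user value 48.

48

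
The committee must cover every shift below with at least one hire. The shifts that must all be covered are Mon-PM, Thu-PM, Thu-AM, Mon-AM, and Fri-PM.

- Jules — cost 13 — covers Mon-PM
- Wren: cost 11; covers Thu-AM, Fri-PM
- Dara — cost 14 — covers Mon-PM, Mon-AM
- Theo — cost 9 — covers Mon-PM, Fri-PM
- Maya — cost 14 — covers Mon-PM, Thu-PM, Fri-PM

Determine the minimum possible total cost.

39

The greedy cost-per-new-shift heuristic would pick Theo, Wren, Dara, and Maya for 48, but a cheaper cover exists.
Choose Wren, Dara, and Maya: together they cover Mon-PM, Thu-PM, Thu-AM, Mon-AM, Fri-PM — every shift.
Total cost: 11 + 14 + 14 = 39.
No cover costs less than 39.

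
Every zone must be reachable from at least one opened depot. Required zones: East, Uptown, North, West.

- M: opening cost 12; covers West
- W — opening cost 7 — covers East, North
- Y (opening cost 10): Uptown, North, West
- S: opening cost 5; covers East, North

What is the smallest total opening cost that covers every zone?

This is an integer covering problem.
Choose Y and S: together they cover East, Uptown, North, West — every zone.
Total opening cost: 10 + 5 = 15.
No cover costs less than 15.

15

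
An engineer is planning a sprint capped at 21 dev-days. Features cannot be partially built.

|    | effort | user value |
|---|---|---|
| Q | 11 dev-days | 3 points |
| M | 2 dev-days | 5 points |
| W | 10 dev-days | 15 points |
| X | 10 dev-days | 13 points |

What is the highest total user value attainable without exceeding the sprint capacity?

Take W and X: effort 10 + 10 = 20 ≤ 21, user value 15 + 13 = 28.
No other feasible combination does better.

28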